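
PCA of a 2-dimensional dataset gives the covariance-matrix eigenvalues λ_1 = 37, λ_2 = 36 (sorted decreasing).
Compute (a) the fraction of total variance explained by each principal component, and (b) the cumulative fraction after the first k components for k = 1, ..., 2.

Step 1 — total variance = trace(Sigma) = Σ λ_i = 37 + 36 = 73.

Step 2 — fraction explained by component i = λ_i / Σ λ:
  PC1: 37/73 = 0.5068
  PC2: 36/73 = 0.4932

Step 3 — cumulative fraction after k components = (λ_1 + ... + λ_k) / Σ λ:
  k = 1: 37/73 = 0.5068
  k = 2: (37 + 36)/73 = 73/73 = 1

Summary (fraction, with percent):

explained: PC1 0.5068 (50.68%), PC2 0.4932 (49.32%);  cumulative: 0.5068, 1


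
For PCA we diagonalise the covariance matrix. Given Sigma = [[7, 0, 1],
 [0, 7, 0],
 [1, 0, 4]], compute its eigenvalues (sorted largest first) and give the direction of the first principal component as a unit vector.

Step 1 — characteristic polynomial p(λ) = det(λI - Sigma) = λ³ - tr·λ² + c_1·λ - det, where tr = trace, c_1 = sum of the principal 2×2 minors, det = det(Sigma):
  tr = 7 + 7 + 4 = 18,
  c_1 = (7·7 - (0)²) + (7·4 - (1)²) + (7·4 - (0)²) = 49 + 27 + 28 = 104,
  det = 7·(7·4 - (0)²) - (0)·((0)·4 - (0)·(1)) + (1)·((0)·(0) - 7·(1)) = 7·(28) - (0)·(0) + (1)·(-7) = 189.
  So p(λ) = λ³ - 18λ² + 104λ - 189.
Step 2 — look for an integer root (rational root theorem: any rational root is an integer divisor of 189). Testing λ = 7:
  p(7) = 343 - 882 + 728 - 189 = 0  ✓
  Dividing out (λ - 7): p(λ) = (λ - 7)(λ² - 11λ + 27).
Step 3 — remaining eigenvalues from the quadratic λ² - 11λ + 27 = 0:
  Δ = 11² - 4·27 = 121 - 108 = 13,  λ = (11 ± √13)/2 = (11 ± 3.6056)/2 ≈ 7.3028 or 3.6972.
  Sorted: λ_1 = 7.3028,  λ_2 = 7,  λ_3 = 3.6972  (check: sum = 18 = tr ✓).

Step 4 — unit eigenvector for λ_1 ≈ 7.3028: v spans the null space of (Sigma - λ_1 I), whose rows are
  r_1 = (-0.3028, 0, 1),  r_2 = (0, -0.3028, 0),  r_3 = (1, 0, -3.3028).
  v is orthogonal to every row, so take v ∝ r_1 × r_2 = ((0)·(0) - (1)·(-0.3028), (1)·(0) - (-0.3028)·(0), (-0.3028)·(-0.3028) - (0)·(0)) ≈ (0.3028, 0, 0.0917).
  Let u = (0.3028, 0, 0.0917).
  ||u|| = √((0.3028)² + (0)² + (0.0917)²) = √(0.1001) ≈ 0.3163,  v_1 = u/||u|| ≈ (0.9571, 0, 0.2898) (||v_1|| = 1).

λ_1 = 7.3028,  λ_2 = 7,  λ_3 = 3.6972;  v_1 ≈ (0.9571, 0, 0.2898)


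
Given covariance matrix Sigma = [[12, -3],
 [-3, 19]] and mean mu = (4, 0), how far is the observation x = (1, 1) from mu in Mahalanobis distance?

Step 1 — centre the observation: (x - mu) = (-3, 1).

Step 2 — invert Sigma. det(Sigma) = 12·19 - (-3)² = 219.
  Sigma^{-1} = (1/det) · [[d, -b], [-b, a]] = [[0.0868, 0.0137],
 [0.0137, 0.0548]].

Step 3 — form the quadratic (x - mu)^T · Sigma^{-1} · (x - mu):
  Sigma^{-1} · (x - mu) = (-0.2466, 0.0137).
  (x - mu)^T · [Sigma^{-1} · (x - mu)] = (-3)·(-0.2466) + (1)·(0.0137) = 0.7534.

Step 4 — take square root: d = √(0.7534) ≈ 0.868.

d(x, mu) = √(0.7534) ≈ 0.868


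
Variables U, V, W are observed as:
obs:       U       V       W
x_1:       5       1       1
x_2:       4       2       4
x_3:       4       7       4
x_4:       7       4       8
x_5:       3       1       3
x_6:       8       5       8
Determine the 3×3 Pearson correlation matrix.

Step 1 — column means:
  mean(U) = (5 + 4 + 4 + 7 + 3 + 8) / 6 = 31/6 = 5.1667
  mean(V) = (1 + 2 + 7 + 4 + 1 + 5) / 6 = 20/6 = 3.3333
  mean(W) = (1 + 4 + 4 + 8 + 3 + 8) / 6 = 28/6 = 4.6667

Step 2 — sample variances and covariances s[i,j] = (1/(n-1)) · Σ_k (x_{k,i} - mean_i) · (x_{k,j} - mean_j), with n-1 = 5:
  s[U,U] = ((-0.1667)·(-0.1667) + (-1.1667)·(-1.1667) + (-1.1667)·(-1.1667) + (1.8333)·(1.8333) + (-2.1667)·(-2.1667) + (2.8333)·(2.8333)) / 5 = 18.8333/5 = 3.7667
  s[U,V] = ((-0.1667)·(-2.3333) + (-1.1667)·(-1.3333) + (-1.1667)·(3.6667) + (1.8333)·(0.6667) + (-2.1667)·(-2.3333) + (2.8333)·(1.6667)) / 5 = 8.6667/5 = 1.7333
  s[U,W] = ((-0.1667)·(-3.6667) + (-1.1667)·(-0.6667) + (-1.1667)·(-0.6667) + (1.8333)·(3.3333) + (-2.1667)·(-1.6667) + (2.8333)·(3.3333)) / 5 = 21.3333/5 = 4.2667
  s[V,V] = ((-2.3333)·(-2.3333) + (-1.3333)·(-1.3333) + (3.6667)·(3.6667) + (0.6667)·(0.6667) + (-2.3333)·(-2.3333) + (1.6667)·(1.6667)) / 5 = 29.3333/5 = 5.8667
  s[V,W] = ((-2.3333)·(-3.6667) + (-1.3333)·(-0.6667) + (3.6667)·(-0.6667) + (0.6667)·(3.3333) + (-2.3333)·(-1.6667) + (1.6667)·(3.3333)) / 5 = 18.6667/5 = 3.7333
  s[W,W] = ((-3.6667)·(-3.6667) + (-0.6667)·(-0.6667) + (-0.6667)·(-0.6667) + (3.3333)·(3.3333) + (-1.6667)·(-1.6667) + (3.3333)·(3.3333)) / 5 = 39.3333/5 = 7.8667
  Sample standard deviations s_i = √(s[i,i]):
  s(U) = √(3.7667) = 1.9408
  s(V) = √(5.8667) = 2.4221
  s(W) = √(7.8667) = 2.8048

Step 3 — r_{ij} = s_{ij} / (s_i · s_j):
  r[U,U] = 1 (diagonal).
  r[U,V] = 1.7333 / (1.9408 · 2.4221) = 1.7333 / 4.7008 = 0.3687
  r[U,W] = 4.2667 / (1.9408 · 2.8048) = 4.2667 / 5.4434 = 0.7838
  r[V,V] = 1 (diagonal).
  r[V,W] = 3.7333 / (2.4221 · 2.8048) = 3.7333 / 6.7935 = 0.5495
  r[W,W] = 1 (diagonal).

R is symmetric with unit diagonal. Assembling:

R = [[1, 0.3687, 0.7838],
 [0.3687, 1, 0.5495],
 [0.7838, 0.5495, 1]]


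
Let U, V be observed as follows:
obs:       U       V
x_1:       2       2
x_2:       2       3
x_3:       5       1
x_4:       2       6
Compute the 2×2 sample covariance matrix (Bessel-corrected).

Step 1 — column means:
  mean(U) = (2 + 2 + 5 + 2) / 4 = 11/4 = 2.75
  mean(V) = (2 + 3 + 1 + 6) / 4 = 12/4 = 3

Step 2 — sample covariance S[i,j] = (1/(n-1)) · Σ_k (x_{k,i} - mean_i) · (x_{k,j} - mean_j), with n-1 = 3.
  S[U,U] = ((-0.75)·(-0.75) + (-0.75)·(-0.75) + (2.25)·(2.25) + (-0.75)·(-0.75)) / 3 = 6.75/3 = 2.25
  S[U,V] = ((-0.75)·(-1) + (-0.75)·(0) + (2.25)·(-2) + (-0.75)·(3)) / 3 = -6/3 = -2
  S[V,V] = ((-1)·(-1) + (0)·(0) + (-2)·(-2) + (3)·(3)) / 3 = 14/3 = 4.6667

S is symmetric (S[j,i] = S[i,j]). Assembling:

S = [[2.25, -2],
 [-2, 4.6667]]


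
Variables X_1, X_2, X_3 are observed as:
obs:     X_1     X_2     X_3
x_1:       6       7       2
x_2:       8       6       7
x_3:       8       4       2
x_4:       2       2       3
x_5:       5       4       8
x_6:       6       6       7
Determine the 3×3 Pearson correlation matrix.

Step 1 — column means:
  mean(X_1) = (6 + 8 + 8 + 2 + 5 + 6) / 6 = 35/6 = 5.8333
  mean(X_2) = (7 + 6 + 4 + 2 + 4 + 6) / 6 = 29/6 = 4.8333
  mean(X_3) = (2 + 7 + 2 + 3 + 8 + 7) / 6 = 29/6 = 4.8333

Step 2 — sample variances and covariances s[i,j] = (1/(n-1)) · Σ_k (x_{k,i} - mean_i) · (x_{k,j} - mean_j), with n-1 = 5:
  s[X_1,X_1] = ((0.1667)·(0.1667) + (2.1667)·(2.1667) + (2.1667)·(2.1667) + (-3.8333)·(-3.8333) + (-0.8333)·(-0.8333) + (0.1667)·(0.1667)) / 5 = 24.8333/5 = 4.9667
  s[X_1,X_2] = ((0.1667)·(2.1667) + (2.1667)·(1.1667) + (2.1667)·(-0.8333) + (-3.8333)·(-2.8333) + (-0.8333)·(-0.8333) + (0.1667)·(1.1667)) / 5 = 12.8333/5 = 2.5667
  s[X_1,X_3] = ((0.1667)·(-2.8333) + (2.1667)·(2.1667) + (2.1667)·(-2.8333) + (-3.8333)·(-1.8333) + (-0.8333)·(3.1667) + (0.1667)·(2.1667)) / 5 = 2.8333/5 = 0.5667
  s[X_2,X_2] = ((2.1667)·(2.1667) + (1.1667)·(1.1667) + (-0.8333)·(-0.8333) + (-2.8333)·(-2.8333) + (-0.8333)·(-0.8333) + (1.1667)·(1.1667)) / 5 = 16.8333/5 = 3.3667
  s[X_2,X_3] = ((2.1667)·(-2.8333) + (1.1667)·(2.1667) + (-0.8333)·(-2.8333) + (-2.8333)·(-1.8333) + (-0.8333)·(3.1667) + (1.1667)·(2.1667)) / 5 = 3.8333/5 = 0.7667
  s[X_3,X_3] = ((-2.8333)·(-2.8333) + (2.1667)·(2.1667) + (-2.8333)·(-2.8333) + (-1.8333)·(-1.8333) + (3.1667)·(3.1667) + (2.1667)·(2.1667)) / 5 = 38.8333/5 = 7.7667
  Sample standard deviations s_i = √(s[i,i]):
  s(X_1) = √(4.9667) = 2.2286
  s(X_2) = √(3.3667) = 1.8348
  s(X_3) = √(7.7667) = 2.7869

Step 3 — r_{ij} = s_{ij} / (s_i · s_j):
  r[X_1,X_1] = 1 (diagonal).
  r[X_1,X_2] = 2.5667 / (2.2286 · 1.8348) = 2.5667 / 4.0891 = 0.6277
  r[X_1,X_3] = 0.5667 / (2.2286 · 2.7869) = 0.5667 / 6.2108 = 0.0912
  r[X_2,X_2] = 1 (diagonal).
  r[X_2,X_3] = 0.7667 / (1.8348 · 2.7869) = 0.7667 / 5.1135 = 0.1499
  r[X_3,X_3] = 1 (diagonal).

R is symmetric with unit diagonal. Assembling:

R = [[1, 0.6277, 0.0912],
 [0.6277, 1, 0.1499],
 [0.0912, 0.1499, 1]]


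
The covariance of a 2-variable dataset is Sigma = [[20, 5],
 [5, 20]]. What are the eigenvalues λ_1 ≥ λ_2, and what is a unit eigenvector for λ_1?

Step 1 — characteristic polynomial of 2×2 Sigma:
  det(Sigma - λI) = λ² - trace · λ + det = 0.
  trace = 20 + 20 = 40, det = 20·20 - (5)² = 375.
Step 2 — discriminant:
  Δ = trace² - 4·det = 1600 - 1500 = 100.
Step 3 — eigenvalues:
  λ = (trace ± √Δ)/2 = (40 ± 10)/2,
  λ_1 = 25,  λ_2 = 15.

Step 4 — unit eigenvector for λ_1: solve (Sigma - λ_1 I)v = 0. First row:
  (20 - 25)·v_x + (5)·v_y = 0, i.e. (-5)·v_x + (5)·v_y = 0,
  so v ∝ (b, λ_1 - a) = (5, 5) = u.
  ||u|| = √((5)² + (5)²) = √(50) ≈ 7.0711,
  v_1 = u/||u|| ≈ (0.7071, 0.7071) (||v_1|| = 1).

λ_1 = 25,  λ_2 = 15;  v_1 ≈ (0.7071, 0.7071)


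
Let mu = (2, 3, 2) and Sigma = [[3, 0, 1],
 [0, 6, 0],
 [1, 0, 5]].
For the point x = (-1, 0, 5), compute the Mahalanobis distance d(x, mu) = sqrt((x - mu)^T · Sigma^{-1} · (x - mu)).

Step 1 — centre the observation: (x - mu) = (-3, -3, 3).

Step 2 — invert Sigma (cofactor / det for 3×3, or solve directly):
  Sigma^{-1} = [[0.3571, 0, -0.0714],
 [0, 0.1667, 0],
 [-0.0714, 0, 0.2143]].

Step 3 — form the quadratic (x - mu)^T · Sigma^{-1} · (x - mu):
  Sigma^{-1} · (x - mu) = (-1.2857, -0.5, 0.8571).
  (x - mu)^T · [Sigma^{-1} · (x - mu)] = (-3)·(-1.2857) + (-3)·(-0.5) + (3)·(0.8571) = 7.9286.

Step 4 — take square root: d = √(7.9286) ≈ 2.8158.

d(x, mu) = √(7.9286) ≈ 2.8158


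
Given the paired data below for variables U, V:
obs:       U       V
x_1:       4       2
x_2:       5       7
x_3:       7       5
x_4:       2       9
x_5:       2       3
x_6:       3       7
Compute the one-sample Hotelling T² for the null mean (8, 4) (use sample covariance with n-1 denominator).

Step 1 — sample mean vector:
  mean(U) = (4 + 5 + 7 + 2 + 2 + 3) / 6 = 23/6 = 3.8333
  mean(V) = (2 + 7 + 5 + 9 + 3 + 7) / 6 = 33/6 = 5.5
  x̄ = (3.8333, 5.5),  deviation x̄ - mu_0 = (3.8333, 5.5) - (8, 4) = (-4.1667, 1.5).

Step 2 — sample covariance matrix, S[i,j] = (1/(n-1)) · Σ_k (x_{k,i} - mean_i) · (x_{k,j} - mean_j), divisor n-1 = 5:
  S[U,U] = ((0.1667)·(0.1667) + (1.1667)·(1.1667) + (3.1667)·(3.1667) + (-1.8333)·(-1.8333) + (-1.8333)·(-1.8333) + (-0.8333)·(-0.8333)) / 5 = 18.8333/5 = 3.7667
  S[U,V] = ((0.1667)·(-3.5) + (1.1667)·(1.5) + (3.1667)·(-0.5) + (-1.8333)·(3.5) + (-1.8333)·(-2.5) + (-0.8333)·(1.5)) / 5 = -3.5/5 = -0.7
  S[V,V] = ((-3.5)·(-3.5) + (1.5)·(1.5) + (-0.5)·(-0.5) + (3.5)·(3.5) + (-2.5)·(-2.5) + (1.5)·(1.5)) / 5 = 35.5/5 = 7.1
  S = [[3.7667, -0.7],
 [-0.7, 7.1]].

Step 3 — invert S. det(S) = 3.7667·7.1 - (-0.7)² = 26.2533.
  S^{-1} = (1/det) · [[d, -b], [-b, a]] = [[0.2704, 0.0267],
 [0.0267, 0.1435]].

Step 4 — quadratic form (x̄ - mu_0)^T · S^{-1} · (x̄ - mu_0):
  S^{-1} · (x̄ - mu_0) = (-1.0868, 0.1041),
  (x̄ - mu_0)^T · [...] = (-4.1667)·(-1.0868) + (1.5)·(0.1041) = 4.6847.

Step 5 — scale by n: T² = 6 · 4.6847 = 28.1082.

T² ≈ 28.1082


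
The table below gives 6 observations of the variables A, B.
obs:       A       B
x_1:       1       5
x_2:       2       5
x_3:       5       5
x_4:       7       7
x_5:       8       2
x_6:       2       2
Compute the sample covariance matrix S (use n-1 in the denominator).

Step 1 — column means:
  mean(A) = (1 + 2 + 5 + 7 + 8 + 2) / 6 = 25/6 = 4.1667
  mean(B) = (5 + 5 + 5 + 7 + 2 + 2) / 6 = 26/6 = 4.3333

Step 2 — sample covariance S[i,j] = (1/(n-1)) · Σ_k (x_{k,i} - mean_i) · (x_{k,j} - mean_j), with n-1 = 5.
  S[A,A] = ((-3.1667)·(-3.1667) + (-2.1667)·(-2.1667) + (0.8333)·(0.8333) + (2.8333)·(2.8333) + (3.8333)·(3.8333) + (-2.1667)·(-2.1667)) / 5 = 42.8333/5 = 8.5667
  S[A,B] = ((-3.1667)·(0.6667) + (-2.1667)·(0.6667) + (0.8333)·(0.6667) + (2.8333)·(2.6667) + (3.8333)·(-2.3333) + (-2.1667)·(-2.3333)) / 5 = 0.6667/5 = 0.1333
  S[B,B] = ((0.6667)·(0.6667) + (0.6667)·(0.6667) + (0.6667)·(0.6667) + (2.6667)·(2.6667) + (-2.3333)·(-2.3333) + (-2.3333)·(-2.3333)) / 5 = 19.3333/5 = 3.8667

S is symmetric (S[j,i] = S[i,j]). Assembling:

S = [[8.5667, 0.1333],
 [0.1333, 3.8667]]


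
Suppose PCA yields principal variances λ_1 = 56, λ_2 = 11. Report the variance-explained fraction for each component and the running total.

Step 1 — total variance = trace(Sigma) = Σ λ_i = 56 + 11 = 67.

Step 2 — fraction explained by component i = λ_i / Σ λ:
  PC1: 56/67 = 0.8358
  PC2: 11/67 = 0.1642

Step 3 — cumulative fraction after k components = (λ_1 + ... + λ_k) / Σ λ:
  k = 1: 56/67 = 0.8358
  k = 2: (56 + 11)/67 = 67/67 = 1

Summary (fraction, with percent):

explained: PC1 0.8358 (83.58%), PC2 0.1642 (16.42%);  cumulative: 0.8358, 1


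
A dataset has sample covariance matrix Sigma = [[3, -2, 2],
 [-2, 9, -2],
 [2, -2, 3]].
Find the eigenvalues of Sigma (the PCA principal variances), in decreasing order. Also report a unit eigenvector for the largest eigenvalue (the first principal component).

Step 1 — characteristic polynomial p(λ) = det(λI - Sigma) = λ³ - tr·λ² + c_1·λ - det, where tr = trace, c_1 = sum of the principal 2×2 minors, det = det(Sigma):
  tr = 3 + 9 + 3 = 15,
  c_1 = (3·9 - (-2)²) + (3·3 - (2)²) + (9·3 - (-2)²) = 23 + 5 + 23 = 51,
  det = 3·(9·3 - (-2)²) - (-2)·((-2)·3 - (-2)·(2)) + (2)·((-2)·(-2) - 9·(2)) = 3·(23) - (-2)·(-2) + (2)·(-14) = 37.
  So p(λ) = λ³ - 15λ² + 51λ - 37.
Step 2 — look for an integer root (rational root theorem: any rational root is an integer divisor of 37). Testing λ = 1:
  p(1) = 1 - 15 + 51 - 37 = 0  ✓
  Dividing out (λ - 1): p(λ) = (λ - 1)(λ² - 14λ + 37).
Step 3 — remaining eigenvalues from the quadratic λ² - 14λ + 37 = 0:
  Δ = 14² - 4·37 = 196 - 148 = 48,  λ = (14 ± √48)/2 = (14 ± 6.9282)/2 ≈ 10.4641 or 3.5359.
  Sorted: λ_1 = 10.4641,  λ_2 = 3.5359,  λ_3 = 1  (check: sum = 15 = tr ✓).

Step 4 — unit eigenvector for λ_1 ≈ 10.4641: v spans the null space of (Sigma - λ_1 I), whose rows are
  r_1 = (-7.4641, -2, 2),  r_2 = (-2, -1.4641, -2),  r_3 = (2, -2, -7.4641).
  v is orthogonal to every row, so take v ∝ r_1 × r_2 = ((-2)·(-2) - (2)·(-1.4641), (2)·(-2) - (-7.4641)·(-2), (-7.4641)·(-1.4641) - (-2)·(-2)) ≈ (6.9282, -18.9282, 6.9282).
  Let u = (6.9282, -18.9282, 6.9282).
  ||u|| = √((6.9282)² + (-18.9282)² + (6.9282)²) = √(454.2769) ≈ 21.3138,  v_1 = u/||u|| ≈ (0.3251, -0.8881, 0.3251) (||v_1|| = 1).

λ_1 = 10.4641,  λ_2 = 3.5359,  λ_3 = 1;  v_1 ≈ (0.3251, -0.8881, 0.3251)


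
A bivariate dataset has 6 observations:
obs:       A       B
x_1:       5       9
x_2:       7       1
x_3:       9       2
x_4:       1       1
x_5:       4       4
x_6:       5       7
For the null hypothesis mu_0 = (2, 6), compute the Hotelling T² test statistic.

Step 1 — sample mean vector:
  mean(A) = (5 + 7 + 9 + 1 + 4 + 5) / 6 = 31/6 = 5.1667
  mean(B) = (9 + 1 + 2 + 1 + 4 + 7) / 6 = 24/6 = 4
  x̄ = (5.1667, 4),  deviation x̄ - mu_0 = (5.1667, 4) - (2, 6) = (3.1667, -2).

Step 2 — sample covariance matrix, S[i,j] = (1/(n-1)) · Σ_k (x_{k,i} - mean_i) · (x_{k,j} - mean_j), divisor n-1 = 5:
  S[A,A] = ((-0.1667)·(-0.1667) + (1.8333)·(1.8333) + (3.8333)·(3.8333) + (-4.1667)·(-4.1667) + (-1.1667)·(-1.1667) + (-0.1667)·(-0.1667)) / 5 = 36.8333/5 = 7.3667
  S[A,B] = ((-0.1667)·(5) + (1.8333)·(-3) + (3.8333)·(-2) + (-4.1667)·(-3) + (-1.1667)·(0) + (-0.1667)·(3)) / 5 = -2/5 = -0.4
  S[B,B] = ((5)·(5) + (-3)·(-3) + (-2)·(-2) + (-3)·(-3) + (0)·(0) + (3)·(3)) / 5 = 56/5 = 11.2
  S = [[7.3667, -0.4],
 [-0.4, 11.2]].

Step 3 — invert S. det(S) = 7.3667·11.2 - (-0.4)² = 82.3467.
  S^{-1} = (1/det) · [[d, -b], [-b, a]] = [[0.136, 0.0049],
 [0.0049, 0.0895]].

Step 4 — quadratic form (x̄ - mu_0)^T · S^{-1} · (x̄ - mu_0):
  S^{-1} · (x̄ - mu_0) = (0.421, -0.1635),
  (x̄ - mu_0)^T · [...] = (3.1667)·(0.421) + (-2)·(-0.1635) = 1.6602.

Step 5 — scale by n: T² = 6 · 1.6602 = 9.9611.

T² ≈ 9.9611


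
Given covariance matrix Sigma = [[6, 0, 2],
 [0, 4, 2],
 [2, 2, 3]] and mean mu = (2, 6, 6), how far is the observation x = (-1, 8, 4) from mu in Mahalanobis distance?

Step 1 — centre the observation: (x - mu) = (-3, 2, -2).

Step 2 — invert Sigma (cofactor / det for 3×3, or solve directly):
  Sigma^{-1} = [[0.25, 0.125, -0.25],
 [0.125, 0.4375, -0.375],
 [-0.25, -0.375, 0.75]].

Step 3 — form the quadratic (x - mu)^T · Sigma^{-1} · (x - mu):
  Sigma^{-1} · (x - mu) = (0, 1.25, -1.5).
  (x - mu)^T · [Sigma^{-1} · (x - mu)] = (-3)·(0) + (2)·(1.25) + (-2)·(-1.5) = 5.5.

Step 4 — take square root: d = √(5.5) ≈ 2.3452.

d(x, mu) = √(5.5) ≈ 2.3452


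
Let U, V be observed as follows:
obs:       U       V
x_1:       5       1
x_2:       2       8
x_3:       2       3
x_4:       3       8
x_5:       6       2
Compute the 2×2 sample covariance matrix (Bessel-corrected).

Step 1 — column means:
  mean(U) = (5 + 2 + 2 + 3 + 6) / 5 = 18/5 = 3.6
  mean(V) = (1 + 8 + 3 + 8 + 2) / 5 = 22/5 = 4.4

Step 2 — sample covariance S[i,j] = (1/(n-1)) · Σ_k (x_{k,i} - mean_i) · (x_{k,j} - mean_j), with n-1 = 4.
  S[U,U] = ((1.4)·(1.4) + (-1.6)·(-1.6) + (-1.6)·(-1.6) + (-0.6)·(-0.6) + (2.4)·(2.4)) / 4 = 13.2/4 = 3.3
  S[U,V] = ((1.4)·(-3.4) + (-1.6)·(3.6) + (-1.6)·(-1.4) + (-0.6)·(3.6) + (2.4)·(-2.4)) / 4 = -16.2/4 = -4.05
  S[V,V] = ((-3.4)·(-3.4) + (3.6)·(3.6) + (-1.4)·(-1.4) + (3.6)·(3.6) + (-2.4)·(-2.4)) / 4 = 45.2/4 = 11.3

S is symmetric (S[j,i] = S[i,j]). Assembling:

S = [[3.3, -4.05],
 [-4.05, 11.3]]


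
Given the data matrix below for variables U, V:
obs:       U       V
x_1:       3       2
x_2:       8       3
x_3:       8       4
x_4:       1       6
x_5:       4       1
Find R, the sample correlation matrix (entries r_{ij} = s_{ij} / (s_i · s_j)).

Step 1 — column means:
  mean(U) = (3 + 8 + 8 + 1 + 4) / 5 = 24/5 = 4.8
  mean(V) = (2 + 3 + 4 + 6 + 1) / 5 = 16/5 = 3.2

Step 2 — sample variances and covariances s[i,j] = (1/(n-1)) · Σ_k (x_{k,i} - mean_i) · (x_{k,j} - mean_j), with n-1 = 4:
  s[U,U] = ((-1.8)·(-1.8) + (3.2)·(3.2) + (3.2)·(3.2) + (-3.8)·(-3.8) + (-0.8)·(-0.8)) / 4 = 38.8/4 = 9.7
  s[U,V] = ((-1.8)·(-1.2) + (3.2)·(-0.2) + (3.2)·(0.8) + (-3.8)·(2.8) + (-0.8)·(-2.2)) / 4 = -4.8/4 = -1.2
  s[V,V] = ((-1.2)·(-1.2) + (-0.2)·(-0.2) + (0.8)·(0.8) + (2.8)·(2.8) + (-2.2)·(-2.2)) / 4 = 14.8/4 = 3.7
  Sample standard deviations s_i = √(s[i,i]):
  s(U) = √(9.7) = 3.1145
  s(V) = √(3.7) = 1.9235

Step 3 — r_{ij} = s_{ij} / (s_i · s_j):
  r[U,U] = 1 (diagonal).
  r[U,V] = -1.2 / (3.1145 · 1.9235) = -1.2 / 5.9908 = -0.2003
  r[V,V] = 1 (diagonal).

R is symmetric with unit diagonal. Assembling:

R = [[1, -0.2003],
 [-0.2003, 1]]


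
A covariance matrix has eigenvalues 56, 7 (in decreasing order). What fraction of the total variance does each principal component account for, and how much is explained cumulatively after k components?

Step 1 — total variance = trace(Sigma) = Σ λ_i = 56 + 7 = 63.

Step 2 — fraction explained by component i = λ_i / Σ λ:
  PC1: 56/63 = 0.8889
  PC2: 7/63 = 0.1111

Step 3 — cumulative fraction after k components = (λ_1 + ... + λ_k) / Σ λ:
  k = 1: 56/63 = 0.8889
  k = 2: (56 + 7)/63 = 63/63 = 1

Summary (fraction, with percent):

explained: PC1 0.8889 (88.89%), PC2 0.1111 (11.11%);  cumulative: 0.8889, 1


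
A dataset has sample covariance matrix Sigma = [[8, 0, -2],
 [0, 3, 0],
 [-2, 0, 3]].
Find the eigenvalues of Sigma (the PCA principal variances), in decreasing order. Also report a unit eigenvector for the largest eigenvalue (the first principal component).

Step 1 — characteristic polynomial p(λ) = det(λI - Sigma) = λ³ - tr·λ² + c_1·λ - det, where tr = trace, c_1 = sum of the principal 2×2 minors, det = det(Sigma):
  tr = 8 + 3 + 3 = 14,
  c_1 = (8·3 - (0)²) + (8·3 - (-2)²) + (3·3 - (0)²) = 24 + 20 + 9 = 53,
  det = 8·(3·3 - (0)²) - (0)·((0)·3 - (0)·(-2)) + (-2)·((0)·(0) - 3·(-2)) = 8·(9) - (0)·(0) + (-2)·(6) = 60.
  So p(λ) = λ³ - 14λ² + 53λ - 60.
Step 2 — look for an integer root (rational root theorem: any rational root is an integer divisor of 60). Testing λ = 3:
  p(3) = 27 - 126 + 159 - 60 = 0  ✓
  Dividing out (λ - 3): p(λ) = (λ - 3)(λ² - 11λ + 20).
Step 3 — remaining eigenvalues from the quadratic λ² - 11λ + 20 = 0:
  Δ = 11² - 4·20 = 121 - 80 = 41,  λ = (11 ± √41)/2 = (11 ± 6.4031)/2 ≈ 8.7016 or 2.2984.
  Sorted: λ_1 = 8.7016,  λ_2 = 3,  λ_3 = 2.2984  (check: sum = 14 = tr ✓).

Step 4 — unit eigenvector for λ_1 ≈ 8.7016: v spans the null space of (Sigma - λ_1 I), whose rows are
  r_1 = (-0.7016, 0, -2),  r_2 = (0, -5.7016, 0),  r_3 = (-2, 0, -5.7016).
  v is orthogonal to every row, so take v ∝ r_1 × r_2 = ((0)·(0) - (-2)·(-5.7016), (-2)·(0) - (-0.7016)·(0), (-0.7016)·(-5.7016) - (0)·(0)) ≈ (-11.4031, 0, 4).
  Rescale (multiply by -1 so the first nonzero entry is positive): u = (11.4031, 0, -4).
  ||u|| = √((11.4031)² + (0)² + (-4)²) = √(146.0312) ≈ 12.0843,  v_1 = u/||u|| ≈ (0.9436, 0, -0.331) (||v_1|| = 1).

λ_1 = 8.7016,  λ_2 = 3,  λ_3 = 2.2984;  v_1 ≈ (0.9436, 0, -0.331)


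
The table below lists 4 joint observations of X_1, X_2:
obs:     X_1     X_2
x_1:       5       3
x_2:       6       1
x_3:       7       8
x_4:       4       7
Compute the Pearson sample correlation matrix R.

Step 1 — column means:
  mean(X_1) = (5 + 6 + 7 + 4) / 4 = 22/4 = 5.5
  mean(X_2) = (3 + 1 + 8 + 7) / 4 = 19/4 = 4.75

Step 2 — sample variances and covariances s[i,j] = (1/(n-1)) · Σ_k (x_{k,i} - mean_i) · (x_{k,j} - mean_j), with n-1 = 3:
  s[X_1,X_1] = ((-0.5)·(-0.5) + (0.5)·(0.5) + (1.5)·(1.5) + (-1.5)·(-1.5)) / 3 = 5/3 = 1.6667
  s[X_1,X_2] = ((-0.5)·(-1.75) + (0.5)·(-3.75) + (1.5)·(3.25) + (-1.5)·(2.25)) / 3 = 0.5/3 = 0.1667
  s[X_2,X_2] = ((-1.75)·(-1.75) + (-3.75)·(-3.75) + (3.25)·(3.25) + (2.25)·(2.25)) / 3 = 32.75/3 = 10.9167
  Sample standard deviations s_i = √(s[i,i]):
  s(X_1) = √(1.6667) = 1.291
  s(X_2) = √(10.9167) = 3.304

Step 3 — r_{ij} = s_{ij} / (s_i · s_j):
  r[X_1,X_1] = 1 (diagonal).
  r[X_1,X_2] = 0.1667 / (1.291 · 3.304) = 0.1667 / 4.2655 = 0.0391
  r[X_2,X_2] = 1 (diagonal).

R is symmetric with unit diagonal. Assembling:

R = [[1, 0.0391],
 [0.0391, 1]]


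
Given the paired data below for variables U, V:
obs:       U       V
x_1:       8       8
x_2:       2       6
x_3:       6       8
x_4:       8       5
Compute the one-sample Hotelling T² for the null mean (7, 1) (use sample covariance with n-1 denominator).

Step 1 — sample mean vector:
  mean(U) = (8 + 2 + 6 + 8) / 4 = 24/4 = 6
  mean(V) = (8 + 6 + 8 + 5) / 4 = 27/4 = 6.75
  x̄ = (6, 6.75),  deviation x̄ - mu_0 = (6, 6.75) - (7, 1) = (-1, 5.75).

Step 2 — sample covariance matrix, S[i,j] = (1/(n-1)) · Σ_k (x_{k,i} - mean_i) · (x_{k,j} - mean_j), divisor n-1 = 3:
  S[U,U] = ((2)·(2) + (-4)·(-4) + (0)·(0) + (2)·(2)) / 3 = 24/3 = 8
  S[U,V] = ((2)·(1.25) + (-4)·(-0.75) + (0)·(1.25) + (2)·(-1.75)) / 3 = 2/3 = 0.6667
  S[V,V] = ((1.25)·(1.25) + (-0.75)·(-0.75) + (1.25)·(1.25) + (-1.75)·(-1.75)) / 3 = 6.75/3 = 2.25
  S = [[8, 0.6667],
 [0.6667, 2.25]].

Step 3 — invert S. det(S) = 8·2.25 - (0.6667)² = 17.5556.
  S^{-1} = (1/det) · [[d, -b], [-b, a]] = [[0.1282, -0.038],
 [-0.038, 0.4557]].

Step 4 — quadratic form (x̄ - mu_0)^T · S^{-1} · (x̄ - mu_0):
  S^{-1} · (x̄ - mu_0) = (-0.3465, 2.6582),
  (x̄ - mu_0)^T · [...] = (-1)·(-0.3465) + (5.75)·(2.6582) = 15.6313.

Step 5 — scale by n: T² = 4 · 15.6313 = 62.5253.

T² ≈ 62.5253


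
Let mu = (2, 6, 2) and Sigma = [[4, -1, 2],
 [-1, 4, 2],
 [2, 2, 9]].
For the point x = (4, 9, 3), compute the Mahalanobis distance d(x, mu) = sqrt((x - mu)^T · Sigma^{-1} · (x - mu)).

Step 1 — centre the observation: (x - mu) = (2, 3, 1).

Step 2 — invert Sigma (cofactor / det for 3×3, or solve directly):
  Sigma^{-1} = [[0.3368, 0.1368, -0.1053],
 [0.1368, 0.3368, -0.1053],
 [-0.1053, -0.1053, 0.1579]].

Step 3 — form the quadratic (x - mu)^T · Sigma^{-1} · (x - mu):
  Sigma^{-1} · (x - mu) = (0.9789, 1.1789, -0.3684).
  (x - mu)^T · [Sigma^{-1} · (x - mu)] = (2)·(0.9789) + (3)·(1.1789) + (1)·(-0.3684) = 5.1263.

Step 4 — take square root: d = √(5.1263) ≈ 2.2641.

d(x, mu) = √(5.1263) ≈ 2.2641


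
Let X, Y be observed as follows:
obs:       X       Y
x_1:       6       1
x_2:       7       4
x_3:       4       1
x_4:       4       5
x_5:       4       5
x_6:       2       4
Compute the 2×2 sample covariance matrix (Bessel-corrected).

Step 1 — column means:
  mean(X) = (6 + 7 + 4 + 4 + 4 + 2) / 6 = 27/6 = 4.5
  mean(Y) = (1 + 4 + 1 + 5 + 5 + 4) / 6 = 20/6 = 3.3333

Step 2 — sample covariance S[i,j] = (1/(n-1)) · Σ_k (x_{k,i} - mean_i) · (x_{k,j} - mean_j), with n-1 = 5.
  S[X,X] = ((1.5)·(1.5) + (2.5)·(2.5) + (-0.5)·(-0.5) + (-0.5)·(-0.5) + (-0.5)·(-0.5) + (-2.5)·(-2.5)) / 5 = 15.5/5 = 3.1
  S[X,Y] = ((1.5)·(-2.3333) + (2.5)·(0.6667) + (-0.5)·(-2.3333) + (-0.5)·(1.6667) + (-0.5)·(1.6667) + (-2.5)·(0.6667)) / 5 = -4/5 = -0.8
  S[Y,Y] = ((-2.3333)·(-2.3333) + (0.6667)·(0.6667) + (-2.3333)·(-2.3333) + (1.6667)·(1.6667) + (1.6667)·(1.6667) + (0.6667)·(0.6667)) / 5 = 17.3333/5 = 3.4667

S is symmetric (S[j,i] = S[i,j]). Assembling:

S = [[3.1, -0.8],
 [-0.8, 3.4667]]


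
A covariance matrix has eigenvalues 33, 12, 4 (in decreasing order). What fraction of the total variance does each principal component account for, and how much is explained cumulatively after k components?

Step 1 — total variance = trace(Sigma) = Σ λ_i = 33 + 12 + 4 = 49.

Step 2 — fraction explained by component i = λ_i / Σ λ:
  PC1: 33/49 = 0.6735
  PC2: 12/49 = 0.2449
  PC3: 4/49 = 0.0816

Step 3 — cumulative fraction after k components = (λ_1 + ... + λ_k) / Σ λ:
  k = 1: 33/49 = 0.6735
  k = 2: (33 + 12)/49 = 45/49 = 0.9184
  k = 3: (33 + 12 + 4)/49 = 49/49 = 1

Summary (fraction, with percent):

explained: PC1 0.6735 (67.35%), PC2 0.2449 (24.49%), PC3 0.0816 (8.16%);  cumulative: 0.6735, 0.9184, 1


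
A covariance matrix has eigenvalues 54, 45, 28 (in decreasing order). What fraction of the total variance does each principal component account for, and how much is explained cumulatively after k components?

Step 1 — total variance = trace(Sigma) = Σ λ_i = 54 + 45 + 28 = 127.

Step 2 — fraction explained by component i = λ_i / Σ λ:
  PC1: 54/127 = 0.4252
  PC2: 45/127 = 0.3543
  PC3: 28/127 = 0.2205

Step 3 — cumulative fraction after k components = (λ_1 + ... + λ_k) / Σ λ:
  k = 1: 54/127 = 0.4252
  k = 2: (54 + 45)/127 = 99/127 = 0.7795
  k = 3: (54 + 45 + 28)/127 = 127/127 = 1

Summary (fraction, with percent):

explained: PC1 0.4252 (42.52%), PC2 0.3543 (35.43%), PC3 0.2205 (22.05%);  cumulative: 0.4252, 0.7795, 1


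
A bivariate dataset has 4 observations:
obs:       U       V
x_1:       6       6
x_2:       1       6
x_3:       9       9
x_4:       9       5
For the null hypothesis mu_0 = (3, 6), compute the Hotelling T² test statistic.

Step 1 — sample mean vector:
  mean(U) = (6 + 1 + 9 + 9) / 4 = 25/4 = 6.25
  mean(V) = (6 + 6 + 9 + 5) / 4 = 26/4 = 6.5
  x̄ = (6.25, 6.5),  deviation x̄ - mu_0 = (6.25, 6.5) - (3, 6) = (3.25, 0.5).

Step 2 — sample covariance matrix, S[i,j] = (1/(n-1)) · Σ_k (x_{k,i} - mean_i) · (x_{k,j} - mean_j), divisor n-1 = 3:
  S[U,U] = ((-0.25)·(-0.25) + (-5.25)·(-5.25) + (2.75)·(2.75) + (2.75)·(2.75)) / 3 = 42.75/3 = 14.25
  S[U,V] = ((-0.25)·(-0.5) + (-5.25)·(-0.5) + (2.75)·(2.5) + (2.75)·(-1.5)) / 3 = 5.5/3 = 1.8333
  S[V,V] = ((-0.5)·(-0.5) + (-0.5)·(-0.5) + (2.5)·(2.5) + (-1.5)·(-1.5)) / 3 = 9/3 = 3
  S = [[14.25, 1.8333],
 [1.8333, 3]].

Step 3 — invert S. det(S) = 14.25·3 - (1.8333)² = 39.3889.
  S^{-1} = (1/det) · [[d, -b], [-b, a]] = [[0.0762, -0.0465],
 [-0.0465, 0.3618]].

Step 4 — quadratic form (x̄ - mu_0)^T · S^{-1} · (x̄ - mu_0):
  S^{-1} · (x̄ - mu_0) = (0.2243, 0.0296),
  (x̄ - mu_0)^T · [...] = (3.25)·(0.2243) + (0.5)·(0.0296) = 0.7437.

Step 5 — scale by n: T² = 4 · 0.7437 = 2.9746.

T² ≈ 2.9746


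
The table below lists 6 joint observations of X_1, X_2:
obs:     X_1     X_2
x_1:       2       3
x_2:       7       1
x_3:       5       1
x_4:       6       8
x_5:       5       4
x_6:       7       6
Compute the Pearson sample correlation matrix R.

Step 1 — column means:
  mean(X_1) = (2 + 7 + 5 + 6 + 5 + 7) / 6 = 32/6 = 5.3333
  mean(X_2) = (3 + 1 + 1 + 8 + 4 + 6) / 6 = 23/6 = 3.8333

Step 2 — sample variances and covariances s[i,j] = (1/(n-1)) · Σ_k (x_{k,i} - mean_i) · (x_{k,j} - mean_j), with n-1 = 5:
  s[X_1,X_1] = ((-3.3333)·(-3.3333) + (1.6667)·(1.6667) + (-0.3333)·(-0.3333) + (0.6667)·(0.6667) + (-0.3333)·(-0.3333) + (1.6667)·(1.6667)) / 5 = 17.3333/5 = 3.4667
  s[X_1,X_2] = ((-3.3333)·(-0.8333) + (1.6667)·(-2.8333) + (-0.3333)·(-2.8333) + (0.6667)·(4.1667) + (-0.3333)·(0.1667) + (1.6667)·(2.1667)) / 5 = 5.3333/5 = 1.0667
  s[X_2,X_2] = ((-0.8333)·(-0.8333) + (-2.8333)·(-2.8333) + (-2.8333)·(-2.8333) + (4.1667)·(4.1667) + (0.1667)·(0.1667) + (2.1667)·(2.1667)) / 5 = 38.8333/5 = 7.7667
  Sample standard deviations s_i = √(s[i,i]):
  s(X_1) = √(3.4667) = 1.8619
  s(X_2) = √(7.7667) = 2.7869

Step 3 — r_{ij} = s_{ij} / (s_i · s_j):
  r[X_1,X_1] = 1 (diagonal).
  r[X_1,X_2] = 1.0667 / (1.8619 · 2.7869) = 1.0667 / 5.1889 = 0.2056
  r[X_2,X_2] = 1 (diagonal).

R is symmetric with unit diagonal. Assembling:

R = [[1, 0.2056],
 [0.2056, 1]]


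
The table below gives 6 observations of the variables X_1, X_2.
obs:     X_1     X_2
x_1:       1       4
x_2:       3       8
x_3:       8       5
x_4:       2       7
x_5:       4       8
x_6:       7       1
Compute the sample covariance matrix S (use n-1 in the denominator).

Step 1 — column means:
  mean(X_1) = (1 + 3 + 8 + 2 + 4 + 7) / 6 = 25/6 = 4.1667
  mean(X_2) = (4 + 8 + 5 + 7 + 8 + 1) / 6 = 33/6 = 5.5

Step 2 — sample covariance S[i,j] = (1/(n-1)) · Σ_k (x_{k,i} - mean_i) · (x_{k,j} - mean_j), with n-1 = 5.
  S[X_1,X_1] = ((-3.1667)·(-3.1667) + (-1.1667)·(-1.1667) + (3.8333)·(3.8333) + (-2.1667)·(-2.1667) + (-0.1667)·(-0.1667) + (2.8333)·(2.8333)) / 5 = 38.8333/5 = 7.7667
  S[X_1,X_2] = ((-3.1667)·(-1.5) + (-1.1667)·(2.5) + (3.8333)·(-0.5) + (-2.1667)·(1.5) + (-0.1667)·(2.5) + (2.8333)·(-4.5)) / 5 = -16.5/5 = -3.3
  S[X_2,X_2] = ((-1.5)·(-1.5) + (2.5)·(2.5) + (-0.5)·(-0.5) + (1.5)·(1.5) + (2.5)·(2.5) + (-4.5)·(-4.5)) / 5 = 37.5/5 = 7.5

S is symmetric (S[j,i] = S[i,j]). Assembling:

S = [[7.7667, -3.3],
 [-3.3, 7.5]]


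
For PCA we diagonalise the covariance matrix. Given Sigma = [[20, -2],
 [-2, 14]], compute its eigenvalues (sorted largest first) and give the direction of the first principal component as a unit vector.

Step 1 — characteristic polynomial of 2×2 Sigma:
  det(Sigma - λI) = λ² - trace · λ + det = 0.
  trace = 20 + 14 = 34, det = 20·14 - (-2)² = 276.
Step 2 — discriminant:
  Δ = trace² - 4·det = 1156 - 1104 = 52.
Step 3 — eigenvalues:
  λ = (trace ± √Δ)/2 = (34 ± 7.2111)/2,
  λ_1 = 20.6056,  λ_2 = 13.3944.

Step 4 — unit eigenvector for λ_1: solve (Sigma - λ_1 I)v = 0. First row:
  (20 - 20.6056)·v_x + (-2)·v_y = 0, i.e. (-0.6056)·v_x + (-2)·v_y = 0,
  so v ∝ (b, λ_1 - a) = (-2, 0.6056); multiply by -1 so the first entry is positive: u = (2, -0.6056).
  ||u|| = √((2)² + (-0.6056)²) = √(4.3667) ≈ 2.0897,
  v_1 = u/||u|| ≈ (0.9571, -0.2898) (||v_1|| = 1).

λ_1 = 20.6056,  λ_2 = 13.3944;  v_1 ≈ (0.9571, -0.2898)


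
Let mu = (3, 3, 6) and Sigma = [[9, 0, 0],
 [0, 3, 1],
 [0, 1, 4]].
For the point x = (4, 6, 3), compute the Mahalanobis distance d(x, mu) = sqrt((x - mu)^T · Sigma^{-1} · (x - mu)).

Step 1 — centre the observation: (x - mu) = (1, 3, -3).

Step 2 — invert Sigma (cofactor / det for 3×3, or solve directly):
  Sigma^{-1} = [[0.1111, 0, 0],
 [0, 0.3636, -0.0909],
 [0, -0.0909, 0.2727]].

Step 3 — form the quadratic (x - mu)^T · Sigma^{-1} · (x - mu):
  Sigma^{-1} · (x - mu) = (0.1111, 1.3636, -1.0909).
  (x - mu)^T · [Sigma^{-1} · (x - mu)] = (1)·(0.1111) + (3)·(1.3636) + (-3)·(-1.0909) = 7.4747.

Step 4 — take square root: d = √(7.4747) ≈ 2.734.

d(x, mu) = √(7.4747) ≈ 2.734


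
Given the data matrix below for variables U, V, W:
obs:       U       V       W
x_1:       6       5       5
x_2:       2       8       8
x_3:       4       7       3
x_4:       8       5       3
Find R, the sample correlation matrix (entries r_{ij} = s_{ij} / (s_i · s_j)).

Step 1 — column means:
  mean(U) = (6 + 2 + 4 + 8) / 4 = 20/4 = 5
  mean(V) = (5 + 8 + 7 + 5) / 4 = 25/4 = 6.25
  mean(W) = (5 + 8 + 3 + 3) / 4 = 19/4 = 4.75

Step 2 — sample variances and covariances s[i,j] = (1/(n-1)) · Σ_k (x_{k,i} - mean_i) · (x_{k,j} - mean_j), with n-1 = 3:
  s[U,U] = ((1)·(1) + (-3)·(-3) + (-1)·(-1) + (3)·(3)) / 3 = 20/3 = 6.6667
  s[U,V] = ((1)·(-1.25) + (-3)·(1.75) + (-1)·(0.75) + (3)·(-1.25)) / 3 = -11/3 = -3.6667
  s[U,W] = ((1)·(0.25) + (-3)·(3.25) + (-1)·(-1.75) + (3)·(-1.75)) / 3 = -13/3 = -4.3333
  s[V,V] = ((-1.25)·(-1.25) + (1.75)·(1.75) + (0.75)·(0.75) + (-1.25)·(-1.25)) / 3 = 6.75/3 = 2.25
  s[V,W] = ((-1.25)·(0.25) + (1.75)·(3.25) + (0.75)·(-1.75) + (-1.25)·(-1.75)) / 3 = 6.25/3 = 2.0833
  s[W,W] = ((0.25)·(0.25) + (3.25)·(3.25) + (-1.75)·(-1.75) + (-1.75)·(-1.75)) / 3 = 16.75/3 = 5.5833
  Sample standard deviations s_i = √(s[i,i]):
  s(U) = √(6.6667) = 2.582
  s(V) = √(2.25) = 1.5
  s(W) = √(5.5833) = 2.3629

Step 3 — r_{ij} = s_{ij} / (s_i · s_j):
  r[U,U] = 1 (diagonal).
  r[U,V] = -3.6667 / (2.582 · 1.5) = -3.6667 / 3.873 = -0.9467
  r[U,W] = -4.3333 / (2.582 · 2.3629) = -4.3333 / 6.101 = -0.7103
  r[V,V] = 1 (diagonal).
  r[V,W] = 2.0833 / (1.5 · 2.3629) = 2.0833 / 3.5444 = 0.5878
  r[W,W] = 1 (diagonal).

R is symmetric with unit diagonal. Assembling:

R = [[1, -0.9467, -0.7103],
 [-0.9467, 1, 0.5878],
 [-0.7103, 0.5878, 1]]


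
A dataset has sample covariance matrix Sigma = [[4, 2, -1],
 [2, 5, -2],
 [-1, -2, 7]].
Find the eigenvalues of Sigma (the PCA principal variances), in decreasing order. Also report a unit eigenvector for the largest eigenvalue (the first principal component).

Step 1 — characteristic polynomial p(λ) = det(λI - Sigma) = λ³ - tr·λ² + c_1·λ - det, where tr = trace, c_1 = sum of the principal 2×2 minors, det = det(Sigma):
  tr = 4 + 5 + 7 = 16,
  c_1 = (4·5 - (2)²) + (4·7 - (-1)²) + (5·7 - (-2)²) = 16 + 27 + 31 = 74,
  det = 4·(5·7 - (-2)²) - (2)·((2)·7 - (-2)·(-1)) + (-1)·((2)·(-2) - 5·(-1)) = 4·(31) - (2)·(12) + (-1)·(1) = 99.
  So p(λ) = λ³ - 16λ² + 74λ - 99.
Step 2 — look for an integer root (rational root theorem: any rational root is an integer divisor of 99). Testing λ = 9:
  p(9) = 729 - 1296 + 666 - 99 = 0  ✓
  Dividing out (λ - 9): p(λ) = (λ - 9)(λ² - 7λ + 11).
Step 3 — remaining eigenvalues from the quadratic λ² - 7λ + 11 = 0:
  Δ = 7² - 4·11 = 49 - 44 = 5,  λ = (7 ± √5)/2 = (7 ± 2.2361)/2 ≈ 4.618 or 2.382.
  Sorted: λ_1 = 9,  λ_2 = 4.618,  λ_3 = 2.382  (check: sum = 16 = tr ✓).

Step 4 — unit eigenvector for λ_1 = 9: v spans the null space of (Sigma - λ_1 I), whose rows are
  r_1 = (-5, 2, -1),  r_2 = (2, -4, -2),  r_3 = (-1, -2, -2).
  v is orthogonal to every row, so take v ∝ r_1 × r_2 = ((2)·(-2) - (-1)·(-4), (-1)·(2) - (-5)·(-2), (-5)·(-4) - (2)·(2)) = (-8, -12, 16).
  Rescale (divide by 4; multiply by -1 so the first nonzero entry is positive): u = (2, 3, -4).
  ||u|| = √((2)² + (3)² + (-4)²) = √(29) ≈ 5.3852,  v_1 = u/||u|| ≈ (0.3714, 0.5571, -0.7428) (||v_1|| = 1).

λ_1 = 9,  λ_2 = 4.618,  λ_3 = 2.382;  v_1 ≈ (0.3714, 0.5571, -0.7428)


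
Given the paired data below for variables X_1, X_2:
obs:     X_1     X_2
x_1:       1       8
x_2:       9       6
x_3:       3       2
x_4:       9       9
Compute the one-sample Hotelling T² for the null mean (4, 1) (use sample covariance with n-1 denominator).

Step 1 — sample mean vector:
  mean(X_1) = (1 + 9 + 3 + 9) / 4 = 22/4 = 5.5
  mean(X_2) = (8 + 6 + 2 + 9) / 4 = 25/4 = 6.25
  x̄ = (5.5, 6.25),  deviation x̄ - mu_0 = (5.5, 6.25) - (4, 1) = (1.5, 5.25).

Step 2 — sample covariance matrix, S[i,j] = (1/(n-1)) · Σ_k (x_{k,i} - mean_i) · (x_{k,j} - mean_j), divisor n-1 = 3:
  S[X_1,X_1] = ((-4.5)·(-4.5) + (3.5)·(3.5) + (-2.5)·(-2.5) + (3.5)·(3.5)) / 3 = 51/3 = 17
  S[X_1,X_2] = ((-4.5)·(1.75) + (3.5)·(-0.25) + (-2.5)·(-4.25) + (3.5)·(2.75)) / 3 = 11.5/3 = 3.8333
  S[X_2,X_2] = ((1.75)·(1.75) + (-0.25)·(-0.25) + (-4.25)·(-4.25) + (2.75)·(2.75)) / 3 = 28.75/3 = 9.5833
  S = [[17, 3.8333],
 [3.8333, 9.5833]].

Step 3 — invert S. det(S) = 17·9.5833 - (3.8333)² = 148.2222.
  S^{-1} = (1/det) · [[d, -b], [-b, a]] = [[0.0647, -0.0259],
 [-0.0259, 0.1147]].

Step 4 — quadratic form (x̄ - mu_0)^T · S^{-1} · (x̄ - mu_0):
  S^{-1} · (x̄ - mu_0) = (-0.0388, 0.5633),
  (x̄ - mu_0)^T · [...] = (1.5)·(-0.0388) + (5.25)·(0.5633) = 2.8994.

Step 5 — scale by n: T² = 4 · 2.8994 = 11.5975.

T² ≈ 11.5975


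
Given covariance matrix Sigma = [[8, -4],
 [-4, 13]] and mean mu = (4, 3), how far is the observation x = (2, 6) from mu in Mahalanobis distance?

Step 1 — centre the observation: (x - mu) = (-2, 3).

Step 2 — invert Sigma. det(Sigma) = 8·13 - (-4)² = 88.
  Sigma^{-1} = (1/det) · [[d, -b], [-b, a]] = [[0.1477, 0.0455],
 [0.0455, 0.0909]].

Step 3 — form the quadratic (x - mu)^T · Sigma^{-1} · (x - mu):
  Sigma^{-1} · (x - mu) = (-0.1591, 0.1818).
  (x - mu)^T · [Sigma^{-1} · (x - mu)] = (-2)·(-0.1591) + (3)·(0.1818) = 0.8636.

Step 4 — take square root: d = √(0.8636) ≈ 0.9293.

d(x, mu) = √(0.8636) ≈ 0.9293


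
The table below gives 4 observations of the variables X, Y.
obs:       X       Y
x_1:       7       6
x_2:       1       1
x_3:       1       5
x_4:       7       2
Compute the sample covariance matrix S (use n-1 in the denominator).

Step 1 — column means:
  mean(X) = (7 + 1 + 1 + 7) / 4 = 16/4 = 4
  mean(Y) = (6 + 1 + 5 + 2) / 4 = 14/4 = 3.5

Step 2 — sample covariance S[i,j] = (1/(n-1)) · Σ_k (x_{k,i} - mean_i) · (x_{k,j} - mean_j), with n-1 = 3.
  S[X,X] = ((3)·(3) + (-3)·(-3) + (-3)·(-3) + (3)·(3)) / 3 = 36/3 = 12
  S[X,Y] = ((3)·(2.5) + (-3)·(-2.5) + (-3)·(1.5) + (3)·(-1.5)) / 3 = 6/3 = 2
  S[Y,Y] = ((2.5)·(2.5) + (-2.5)·(-2.5) + (1.5)·(1.5) + (-1.5)·(-1.5)) / 3 = 17/3 = 5.6667

S is symmetric (S[j,i] = S[i,j]). Assembling:

S = [[12, 2],
 [2, 5.6667]]


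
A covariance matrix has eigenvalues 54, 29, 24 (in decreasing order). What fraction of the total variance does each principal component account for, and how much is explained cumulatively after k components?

Step 1 — total variance = trace(Sigma) = Σ λ_i = 54 + 29 + 24 = 107.

Step 2 — fraction explained by component i = λ_i / Σ λ:
  PC1: 54/107 = 0.5047
  PC2: 29/107 = 0.271
  PC3: 24/107 = 0.2243

Step 3 — cumulative fraction after k components = (λ_1 + ... + λ_k) / Σ λ:
  k = 1: 54/107 = 0.5047
  k = 2: (54 + 29)/107 = 83/107 = 0.7757
  k = 3: (54 + 29 + 24)/107 = 107/107 = 1

Summary (fraction, with percent):

explained: PC1 0.5047 (50.47%), PC2 0.271 (27.1%), PC3 0.2243 (22.43%);  cumulative: 0.5047, 0.7757, 1


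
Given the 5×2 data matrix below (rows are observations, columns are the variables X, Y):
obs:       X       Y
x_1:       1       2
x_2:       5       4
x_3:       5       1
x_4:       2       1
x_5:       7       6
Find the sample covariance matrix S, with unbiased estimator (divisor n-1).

Step 1 — column means:
  mean(X) = (1 + 5 + 5 + 2 + 7) / 5 = 20/5 = 4
  mean(Y) = (2 + 4 + 1 + 1 + 6) / 5 = 14/5 = 2.8

Step 2 — sample covariance S[i,j] = (1/(n-1)) · Σ_k (x_{k,i} - mean_i) · (x_{k,j} - mean_j), with n-1 = 4.
  S[X,X] = ((-3)·(-3) + (1)·(1) + (1)·(1) + (-2)·(-2) + (3)·(3)) / 4 = 24/4 = 6
  S[X,Y] = ((-3)·(-0.8) + (1)·(1.2) + (1)·(-1.8) + (-2)·(-1.8) + (3)·(3.2)) / 4 = 15/4 = 3.75
  S[Y,Y] = ((-0.8)·(-0.8) + (1.2)·(1.2) + (-1.8)·(-1.8) + (-1.8)·(-1.8) + (3.2)·(3.2)) / 4 = 18.8/4 = 4.7

S is symmetric (S[j,i] = S[i,j]). Assembling:

S = [[6, 3.75],
 [3.75, 4.7]]
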